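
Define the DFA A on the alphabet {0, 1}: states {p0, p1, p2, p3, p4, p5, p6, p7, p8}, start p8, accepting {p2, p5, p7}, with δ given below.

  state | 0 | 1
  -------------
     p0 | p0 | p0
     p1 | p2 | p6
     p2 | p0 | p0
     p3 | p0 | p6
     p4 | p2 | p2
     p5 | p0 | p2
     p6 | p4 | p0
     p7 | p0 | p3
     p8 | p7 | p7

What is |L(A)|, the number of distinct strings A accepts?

The useful subgraph on states {p2, p3, p4, p6, p7, p8} is acyclic, so L(A) is finite; the longest accepting path visits 6 useful states, giving maximum string length 5.
Counting accepting paths from p8 by length: 2 of length 1, 4 of length 5. Total 6.

6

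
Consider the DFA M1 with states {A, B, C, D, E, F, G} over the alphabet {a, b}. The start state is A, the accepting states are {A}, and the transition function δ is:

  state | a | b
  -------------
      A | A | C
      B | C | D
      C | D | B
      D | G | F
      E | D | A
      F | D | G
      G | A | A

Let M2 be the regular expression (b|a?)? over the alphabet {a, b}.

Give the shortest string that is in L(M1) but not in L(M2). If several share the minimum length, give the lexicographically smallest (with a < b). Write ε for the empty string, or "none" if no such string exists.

The string aa is accepted by M1 but not by M2.
No shorter string lies in the difference, and aa is the lexicographically first length-2 string in L(M1) \ L(M2).

aa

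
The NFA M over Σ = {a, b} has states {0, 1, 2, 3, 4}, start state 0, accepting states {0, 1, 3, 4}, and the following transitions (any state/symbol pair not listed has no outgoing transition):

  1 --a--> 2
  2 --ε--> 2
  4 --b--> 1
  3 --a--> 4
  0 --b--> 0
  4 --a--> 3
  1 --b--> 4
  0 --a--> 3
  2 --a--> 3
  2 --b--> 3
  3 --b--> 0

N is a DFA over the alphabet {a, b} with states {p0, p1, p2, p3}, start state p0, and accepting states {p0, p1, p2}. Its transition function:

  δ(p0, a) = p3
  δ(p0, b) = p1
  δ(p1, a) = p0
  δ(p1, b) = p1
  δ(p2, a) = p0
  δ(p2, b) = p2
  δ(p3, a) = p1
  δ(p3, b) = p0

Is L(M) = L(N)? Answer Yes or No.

The string a is accepted by M but rejected by N.
So L(M) ≠ L(N).

No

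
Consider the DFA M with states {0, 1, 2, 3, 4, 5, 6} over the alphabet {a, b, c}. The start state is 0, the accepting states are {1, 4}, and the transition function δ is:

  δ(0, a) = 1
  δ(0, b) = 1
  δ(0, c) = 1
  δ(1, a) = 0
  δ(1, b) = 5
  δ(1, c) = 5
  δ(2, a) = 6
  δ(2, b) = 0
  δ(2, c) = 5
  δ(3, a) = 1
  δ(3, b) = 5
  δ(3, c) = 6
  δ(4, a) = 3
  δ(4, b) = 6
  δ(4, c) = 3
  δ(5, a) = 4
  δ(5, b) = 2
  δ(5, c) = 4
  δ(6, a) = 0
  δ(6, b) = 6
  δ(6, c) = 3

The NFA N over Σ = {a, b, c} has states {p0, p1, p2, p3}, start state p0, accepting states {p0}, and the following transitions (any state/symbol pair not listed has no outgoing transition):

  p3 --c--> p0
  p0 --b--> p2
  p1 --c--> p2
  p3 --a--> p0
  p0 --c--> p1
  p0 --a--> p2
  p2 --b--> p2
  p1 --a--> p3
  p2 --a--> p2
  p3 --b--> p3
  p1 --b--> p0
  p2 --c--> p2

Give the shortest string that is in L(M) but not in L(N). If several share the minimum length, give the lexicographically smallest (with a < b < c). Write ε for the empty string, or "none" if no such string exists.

The string a is accepted by M but not by N.
No shorter string lies in the difference, and a is the lexicographically first length-1 string in L(M) \ L(N).

a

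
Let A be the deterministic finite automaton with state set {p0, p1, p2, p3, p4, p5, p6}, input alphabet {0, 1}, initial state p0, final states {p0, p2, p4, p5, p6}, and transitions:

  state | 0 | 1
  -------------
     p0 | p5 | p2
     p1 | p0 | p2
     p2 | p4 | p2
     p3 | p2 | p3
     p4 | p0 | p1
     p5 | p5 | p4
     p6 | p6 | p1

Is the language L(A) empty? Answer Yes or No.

The empty string ε is accepted: the run p0 ends in the accepting state p0.
Since at least one string is accepted, L(A) is not empty.

No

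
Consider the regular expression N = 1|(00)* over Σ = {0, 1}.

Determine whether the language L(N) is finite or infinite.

infinite

The expression contains a Kleene star applied to a subexpression that matches at least one nonempty string, so it matches strings of unbounded length.
Hence L(N) is infinite.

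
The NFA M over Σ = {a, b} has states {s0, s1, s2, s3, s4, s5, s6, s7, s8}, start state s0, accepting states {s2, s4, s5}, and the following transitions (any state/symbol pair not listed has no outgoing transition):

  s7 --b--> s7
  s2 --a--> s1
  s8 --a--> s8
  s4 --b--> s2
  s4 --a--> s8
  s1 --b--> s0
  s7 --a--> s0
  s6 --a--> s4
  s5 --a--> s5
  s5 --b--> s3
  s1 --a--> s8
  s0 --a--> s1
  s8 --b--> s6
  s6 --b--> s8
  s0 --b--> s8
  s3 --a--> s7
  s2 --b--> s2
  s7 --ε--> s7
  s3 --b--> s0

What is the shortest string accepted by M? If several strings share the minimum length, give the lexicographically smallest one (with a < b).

A breadth-first search from s0 reaches an accepting state first via the path s0 → s8 → s6 → s4 on input bba.
No string of length < 3 is accepted (BFS exhausts all shorter strings without reaching an accepting state), and bba is the lexicographically least accepting string of length 3.

bba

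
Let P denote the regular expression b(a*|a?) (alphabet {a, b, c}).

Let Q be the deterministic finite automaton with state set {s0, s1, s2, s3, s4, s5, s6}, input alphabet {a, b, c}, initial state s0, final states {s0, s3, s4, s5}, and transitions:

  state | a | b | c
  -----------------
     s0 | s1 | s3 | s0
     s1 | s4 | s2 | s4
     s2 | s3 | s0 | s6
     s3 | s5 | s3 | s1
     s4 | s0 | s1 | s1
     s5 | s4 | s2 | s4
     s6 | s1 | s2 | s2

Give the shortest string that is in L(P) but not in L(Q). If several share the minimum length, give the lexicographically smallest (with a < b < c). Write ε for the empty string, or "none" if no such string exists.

The string baaaa is accepted by P but not by Q.
No shorter string lies in the difference, and baaaa is the lexicographically first length-5 string in L(P) \ L(Q).

baaaa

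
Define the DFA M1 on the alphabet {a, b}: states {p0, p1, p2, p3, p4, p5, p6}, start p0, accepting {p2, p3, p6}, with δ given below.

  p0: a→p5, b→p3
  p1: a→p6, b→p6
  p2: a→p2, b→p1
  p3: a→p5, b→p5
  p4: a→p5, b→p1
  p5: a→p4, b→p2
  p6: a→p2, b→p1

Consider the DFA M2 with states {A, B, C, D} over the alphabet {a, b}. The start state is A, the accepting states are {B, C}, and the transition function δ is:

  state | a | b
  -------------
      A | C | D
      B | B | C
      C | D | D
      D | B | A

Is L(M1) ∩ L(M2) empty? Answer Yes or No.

No

The string aba is accepted by both M1 and M2.
Hence L(M1) ∩ L(M2) ≠ ∅.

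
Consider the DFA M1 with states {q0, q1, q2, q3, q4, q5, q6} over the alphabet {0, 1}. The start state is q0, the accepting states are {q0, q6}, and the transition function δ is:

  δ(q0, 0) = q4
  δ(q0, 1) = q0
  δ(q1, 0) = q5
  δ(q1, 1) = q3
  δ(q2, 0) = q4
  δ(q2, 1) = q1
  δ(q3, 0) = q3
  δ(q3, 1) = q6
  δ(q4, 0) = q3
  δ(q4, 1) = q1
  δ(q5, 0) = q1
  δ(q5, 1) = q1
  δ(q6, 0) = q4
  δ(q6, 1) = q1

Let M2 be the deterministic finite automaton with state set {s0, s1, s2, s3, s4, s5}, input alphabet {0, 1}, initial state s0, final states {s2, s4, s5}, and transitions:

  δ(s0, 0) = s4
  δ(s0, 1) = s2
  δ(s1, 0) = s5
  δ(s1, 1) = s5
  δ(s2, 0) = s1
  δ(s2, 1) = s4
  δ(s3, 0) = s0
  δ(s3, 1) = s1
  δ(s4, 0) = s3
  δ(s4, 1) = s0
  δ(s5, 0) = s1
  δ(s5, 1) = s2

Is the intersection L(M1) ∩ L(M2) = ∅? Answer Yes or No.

No

The string 1 is accepted by both M1 and M2.
Hence L(M1) ∩ L(M2) ≠ ∅.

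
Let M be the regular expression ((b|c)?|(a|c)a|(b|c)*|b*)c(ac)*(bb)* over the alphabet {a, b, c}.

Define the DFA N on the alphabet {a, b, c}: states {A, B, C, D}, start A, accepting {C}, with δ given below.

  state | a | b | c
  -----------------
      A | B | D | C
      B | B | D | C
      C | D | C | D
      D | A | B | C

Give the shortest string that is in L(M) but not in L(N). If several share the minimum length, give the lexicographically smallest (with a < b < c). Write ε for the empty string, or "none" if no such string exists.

cc

The string cc is accepted by M but not by N.
No shorter string lies in the difference, and cc is the lexicographically first length-2 string in L(M) \ L(N).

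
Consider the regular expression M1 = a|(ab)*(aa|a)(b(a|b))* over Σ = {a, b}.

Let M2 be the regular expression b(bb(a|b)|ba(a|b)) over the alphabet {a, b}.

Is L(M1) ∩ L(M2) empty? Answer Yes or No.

Yes

Converting the expression M1 to a DFA (subset construction, then merging equivalent states) gives the minimal DFA with states {r0, r1, r2, r3, r4, r5}, start state r0, accepting states {r1, r3} and transitions r0: a→r1, b→r2; r1: a→r3, b→r4; r2: a→r2, b→r2; r3: a→r2, b→r5; r4: a→r1, b→r3; r5: a→r3, b→r3.
Converting the expression M2 to a DFA (subset construction, then merging equivalent states) gives the minimal DFA with states {t0, t1, t2, t3, t4, t5}, start state t0, accepting states {t5} and transitions t0: a→t1, b→t2; t1: a→t1, b→t1; t2: a→t1, b→t3; t3: a→t4, b→t4; t4: a→t5, b→t5; t5: a→t1, b→t1.
Exploring the product automaton M1 × M2 from the start pair (r0, t0), following both machines on each input symbol, reaches 10 state pairs: (r0, t0), (r1, t1), (r2, t2), (r3, t1), (r4, t1), (r2, t1), (r2, t3), (r5, t1), (r2, t4), (r2, t5).
M1 accepts in {r1, r3} and M2 accepts in {t5}; no reachable pair has both components accepting, so no string drives both machines to acceptance simultaneously and L(M1) ∩ L(M2) = ∅.
So no string is accepted by both, and the intersection is empty.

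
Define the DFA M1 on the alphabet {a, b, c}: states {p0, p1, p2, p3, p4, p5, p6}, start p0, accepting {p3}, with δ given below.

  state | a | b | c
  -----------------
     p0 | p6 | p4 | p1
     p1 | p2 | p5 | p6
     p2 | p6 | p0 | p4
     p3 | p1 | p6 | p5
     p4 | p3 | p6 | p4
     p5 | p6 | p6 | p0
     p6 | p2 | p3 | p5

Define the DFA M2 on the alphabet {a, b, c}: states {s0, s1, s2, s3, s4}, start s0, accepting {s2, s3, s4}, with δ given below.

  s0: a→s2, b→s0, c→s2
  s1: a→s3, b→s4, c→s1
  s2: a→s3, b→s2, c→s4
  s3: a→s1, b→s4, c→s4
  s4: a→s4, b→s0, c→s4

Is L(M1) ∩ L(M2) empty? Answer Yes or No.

No

The string ab is accepted by both M1 and M2.
Hence L(M1) ∩ L(M2) ≠ ∅.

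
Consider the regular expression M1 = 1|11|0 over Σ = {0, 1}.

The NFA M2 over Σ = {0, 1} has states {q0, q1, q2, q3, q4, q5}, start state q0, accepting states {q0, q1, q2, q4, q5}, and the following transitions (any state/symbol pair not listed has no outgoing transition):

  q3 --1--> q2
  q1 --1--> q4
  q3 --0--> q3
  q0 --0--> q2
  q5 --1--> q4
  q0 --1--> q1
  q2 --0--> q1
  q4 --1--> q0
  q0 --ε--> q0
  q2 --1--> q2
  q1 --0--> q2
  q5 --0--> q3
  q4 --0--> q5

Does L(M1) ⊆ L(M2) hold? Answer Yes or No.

Yes

Converting the expression M1 to a DFA (subset construction, then merging equivalent states) gives the minimal DFA with states {r0, r1, r2, r3}, start state r0, accepting states {r1, r2} and transitions r0: 0→r1, 1→r2; r1: 0→r3, 1→r3; r2: 0→r3, 1→r1; r3: 0→r3, 1→r3.
Exploring the product automaton M1 × M2 from the start pair (r0, q0), following both machines on each input symbol, reaches 10 state pairs: (r0, q0), (r1, q2), (r2, q1), (r3, q1), (r3, q2), (r1, q4), (r3, q4), (r3, q5), (r3, q0), (r3, q3).
M1 accepts in {r1, r2} and M2 accepts in {q0, q1, q2, q4, q5}. The reachable pairs whose M1-component is accepting are (r1, q2), (r2, q1), (r1, q4); in each of them the M2-component is accepting too, so the product for L(M1) \ L(M2) (M1-component accepting, M2-component rejecting) has no reachable accepting pair and the difference is empty.
Hence every string in L(M1) is also in L(M2).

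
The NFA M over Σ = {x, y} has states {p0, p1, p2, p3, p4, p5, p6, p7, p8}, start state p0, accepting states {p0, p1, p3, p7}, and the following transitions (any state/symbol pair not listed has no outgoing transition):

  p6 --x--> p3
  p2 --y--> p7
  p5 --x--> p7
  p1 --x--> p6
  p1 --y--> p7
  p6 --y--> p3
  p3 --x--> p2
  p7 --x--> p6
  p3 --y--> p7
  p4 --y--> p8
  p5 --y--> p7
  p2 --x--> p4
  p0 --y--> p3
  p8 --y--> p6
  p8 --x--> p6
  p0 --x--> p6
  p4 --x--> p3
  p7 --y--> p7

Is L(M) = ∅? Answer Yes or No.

The empty string ε is accepted: the run p0 ends in the accepting state p0.
Since at least one string is accepted, L(M) is not empty.

No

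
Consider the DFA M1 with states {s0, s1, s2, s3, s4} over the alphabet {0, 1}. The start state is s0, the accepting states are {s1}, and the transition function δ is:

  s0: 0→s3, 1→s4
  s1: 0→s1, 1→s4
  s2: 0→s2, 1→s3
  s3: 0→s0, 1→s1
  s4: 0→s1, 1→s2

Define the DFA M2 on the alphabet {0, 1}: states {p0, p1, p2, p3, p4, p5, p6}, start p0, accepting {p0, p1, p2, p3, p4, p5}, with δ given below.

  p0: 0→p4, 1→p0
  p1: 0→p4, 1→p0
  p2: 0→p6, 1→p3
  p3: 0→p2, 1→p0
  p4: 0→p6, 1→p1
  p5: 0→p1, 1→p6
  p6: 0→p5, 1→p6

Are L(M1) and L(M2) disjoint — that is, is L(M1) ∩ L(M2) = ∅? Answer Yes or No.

The string 01 is accepted by both M1 and M2.
Hence L(M1) ∩ L(M2) ≠ ∅.

No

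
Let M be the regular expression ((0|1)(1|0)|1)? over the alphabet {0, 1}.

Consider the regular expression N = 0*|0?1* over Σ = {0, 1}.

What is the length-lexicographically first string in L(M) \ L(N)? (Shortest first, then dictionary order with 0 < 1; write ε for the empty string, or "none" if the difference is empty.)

10

The string 10 is accepted by M but not by N.
No shorter string lies in the difference, and 10 is the lexicographically first length-2 string in L(M) \ L(N).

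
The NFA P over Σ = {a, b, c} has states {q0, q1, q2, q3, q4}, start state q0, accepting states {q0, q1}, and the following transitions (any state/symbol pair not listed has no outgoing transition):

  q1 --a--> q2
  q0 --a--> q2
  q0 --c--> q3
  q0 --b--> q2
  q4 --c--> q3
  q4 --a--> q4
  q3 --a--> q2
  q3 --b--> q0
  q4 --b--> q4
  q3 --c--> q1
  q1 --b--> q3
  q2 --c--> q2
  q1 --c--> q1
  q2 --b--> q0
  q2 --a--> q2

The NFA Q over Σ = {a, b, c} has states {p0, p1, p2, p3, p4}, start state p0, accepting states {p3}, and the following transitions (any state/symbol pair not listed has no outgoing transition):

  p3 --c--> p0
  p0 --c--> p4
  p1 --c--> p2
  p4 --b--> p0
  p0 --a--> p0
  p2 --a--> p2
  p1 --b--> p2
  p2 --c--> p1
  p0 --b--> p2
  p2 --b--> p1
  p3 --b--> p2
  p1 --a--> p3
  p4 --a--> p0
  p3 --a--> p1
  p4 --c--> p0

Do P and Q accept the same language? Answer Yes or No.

No

The empty string ε is accepted by P but rejected by Q.
So L(P) ≠ L(Q).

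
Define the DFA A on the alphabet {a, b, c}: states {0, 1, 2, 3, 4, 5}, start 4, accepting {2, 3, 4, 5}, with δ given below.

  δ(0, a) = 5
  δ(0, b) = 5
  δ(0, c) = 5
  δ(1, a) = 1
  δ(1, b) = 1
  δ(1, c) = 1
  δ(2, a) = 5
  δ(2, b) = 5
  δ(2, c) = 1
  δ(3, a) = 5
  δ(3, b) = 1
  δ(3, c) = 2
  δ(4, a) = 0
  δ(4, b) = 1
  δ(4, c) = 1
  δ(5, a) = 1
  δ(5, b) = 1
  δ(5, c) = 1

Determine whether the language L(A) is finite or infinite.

finite

The useful states (reachable from 4 and able to reach an accepting state) are {0, 4, 5}.
Restricted to these states the transition graph has no cycle, so every accepting path has bounded length and L is finite.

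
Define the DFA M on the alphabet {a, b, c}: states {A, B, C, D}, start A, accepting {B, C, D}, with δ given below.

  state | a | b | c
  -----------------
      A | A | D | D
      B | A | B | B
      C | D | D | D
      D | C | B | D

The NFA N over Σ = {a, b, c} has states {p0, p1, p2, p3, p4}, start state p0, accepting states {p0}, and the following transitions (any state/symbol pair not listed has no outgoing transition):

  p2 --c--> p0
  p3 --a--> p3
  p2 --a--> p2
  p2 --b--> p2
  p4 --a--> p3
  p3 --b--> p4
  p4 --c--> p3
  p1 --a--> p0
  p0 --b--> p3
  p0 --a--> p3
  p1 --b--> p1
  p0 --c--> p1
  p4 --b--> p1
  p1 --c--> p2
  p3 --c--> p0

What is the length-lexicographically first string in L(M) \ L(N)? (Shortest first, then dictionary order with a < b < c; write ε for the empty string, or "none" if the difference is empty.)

The string b is accepted by M but not by N.
No shorter string lies in the difference, and b is the lexicographically first length-1 string in L(M) \ L(N).

b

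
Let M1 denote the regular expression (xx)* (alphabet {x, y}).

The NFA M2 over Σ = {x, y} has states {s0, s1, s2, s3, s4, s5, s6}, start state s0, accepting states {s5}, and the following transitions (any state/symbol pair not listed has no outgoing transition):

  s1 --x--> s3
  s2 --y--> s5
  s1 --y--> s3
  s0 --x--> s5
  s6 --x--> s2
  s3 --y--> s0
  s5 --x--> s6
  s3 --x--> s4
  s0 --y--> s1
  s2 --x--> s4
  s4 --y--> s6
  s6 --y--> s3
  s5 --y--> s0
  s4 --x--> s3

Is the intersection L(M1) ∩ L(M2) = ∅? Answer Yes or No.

Converting the expression M1 to a DFA (subset construction, then merging equivalent states) gives the minimal DFA with states {r0, r1, r2}, start state r0, accepting states {r0} and transitions r0: x→r1, y→r2; r1: x→r0, y→r2; r2: x→r2, y→r2.
Exploring the product automaton M1 × M2 from the start pair (r0, s0), following both machines on each input symbol, reaches 13 state pairs: (r0, s0), (r1, s5), (r2, s1), (r0, s6), (r2, s0), (r2, s3), (r1, s2), (r2, s5), (r2, s4), (r0, s4), (r2, s6), (r1, s3), (r2, s2).
M1 accepts in {r0} and M2 accepts in {s5}; no reachable pair has both components accepting, so no string drives both machines to acceptance simultaneously and L(M1) ∩ L(M2) = ∅.
So no string is accepted by both, and the intersection is empty.

Yes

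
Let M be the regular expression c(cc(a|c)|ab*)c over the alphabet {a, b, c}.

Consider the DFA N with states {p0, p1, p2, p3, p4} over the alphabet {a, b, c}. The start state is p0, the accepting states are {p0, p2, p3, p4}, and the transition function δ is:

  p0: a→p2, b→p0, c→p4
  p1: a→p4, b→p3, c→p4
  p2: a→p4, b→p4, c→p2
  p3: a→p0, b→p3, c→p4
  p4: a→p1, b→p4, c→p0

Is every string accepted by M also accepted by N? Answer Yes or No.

Converting the expression M to a DFA (subset construction, then merging equivalent states) gives the minimal DFA with states {m0, m1, m2, m3, m4, m5, m6, m7}, start state m0, accepting states {m5} and transitions m0: a→m1, b→m1, c→m2; m1: a→m1, b→m1, c→m1; m2: a→m3, b→m1, c→m4; m3: a→m1, b→m3, c→m5; m4: a→m1, b→m1, c→m6; m5: a→m1, b→m1, c→m1; m6: a→m7, b→m1, c→m7; m7: a→m1, b→m1, c→m5.
Exploring the product automaton M × N from the start pair (m0, p0), following both machines on each input symbol, reaches 14 state pairs: (m0, p0), (m1, p2), (m1, p0), (m2, p4), (m1, p4), (m3, p1), (m4, p0), (m1, p1), (m3, p3), (m5, p4), (m6, p4), (m1, p3), (m7, p1), (m7, p0).
M accepts in {m5} and N accepts in {p0, p2, p3, p4}. The reachable pairs whose M-component is accepting are (m5, p4); in each of them the N-component is accepting too, so the product for L(M) \ L(N) (M-component accepting, N-component rejecting) has no reachable accepting pair and the difference is empty.
Hence every string in L(M) is also in L(N).

Yes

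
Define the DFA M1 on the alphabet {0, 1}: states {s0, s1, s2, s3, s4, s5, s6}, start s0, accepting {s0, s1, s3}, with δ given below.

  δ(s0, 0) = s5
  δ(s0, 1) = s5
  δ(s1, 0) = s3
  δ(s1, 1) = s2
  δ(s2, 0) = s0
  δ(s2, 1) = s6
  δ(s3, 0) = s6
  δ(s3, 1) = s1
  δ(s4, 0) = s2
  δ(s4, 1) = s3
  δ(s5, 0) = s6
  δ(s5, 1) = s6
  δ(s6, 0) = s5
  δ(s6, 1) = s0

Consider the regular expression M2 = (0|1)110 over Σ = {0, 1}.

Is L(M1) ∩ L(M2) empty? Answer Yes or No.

Converting the expression M2 to a DFA (subset construction, then merging equivalent states) gives the minimal DFA with states {r0, r1, r2, r3, r4, r5}, start state r0, accepting states {r5} and transitions r0: 0→r1, 1→r1; r1: 0→r2, 1→r3; r2: 0→r2, 1→r2; r3: 0→r2, 1→r4; r4: 0→r5, 1→r2; r5: 0→r2, 1→r2.
Exploring the product automaton M1 × M2 from the start pair (s0, r0), following both machines on each input symbol, reaches 8 state pairs: (s0, r0), (s5, r1), (s6, r2), (s6, r3), (s5, r2), (s0, r2), (s0, r4), (s5, r5).
M1 accepts in {s0, s1, s3} and M2 accepts in {r5}; no reachable pair has both components accepting, so no string drives both machines to acceptance simultaneously and L(M1) ∩ L(M2) = ∅.
So no string is accepted by both, and the intersection is empty.

Yes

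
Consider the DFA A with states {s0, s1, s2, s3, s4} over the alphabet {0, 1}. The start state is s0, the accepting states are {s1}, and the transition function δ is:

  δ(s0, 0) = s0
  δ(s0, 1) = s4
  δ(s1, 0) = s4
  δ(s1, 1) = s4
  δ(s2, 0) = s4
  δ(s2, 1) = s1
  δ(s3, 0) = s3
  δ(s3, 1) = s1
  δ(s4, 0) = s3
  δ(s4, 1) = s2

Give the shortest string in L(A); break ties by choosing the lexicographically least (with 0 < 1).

A breadth-first search from s0 reaches an accepting state first via the path s0 → s4 → s3 → s1 on input 101.
No string of length < 3 is accepted (BFS exhausts all shorter strings without reaching an accepting state), and 101 is the lexicographically least accepting string of length 3.

101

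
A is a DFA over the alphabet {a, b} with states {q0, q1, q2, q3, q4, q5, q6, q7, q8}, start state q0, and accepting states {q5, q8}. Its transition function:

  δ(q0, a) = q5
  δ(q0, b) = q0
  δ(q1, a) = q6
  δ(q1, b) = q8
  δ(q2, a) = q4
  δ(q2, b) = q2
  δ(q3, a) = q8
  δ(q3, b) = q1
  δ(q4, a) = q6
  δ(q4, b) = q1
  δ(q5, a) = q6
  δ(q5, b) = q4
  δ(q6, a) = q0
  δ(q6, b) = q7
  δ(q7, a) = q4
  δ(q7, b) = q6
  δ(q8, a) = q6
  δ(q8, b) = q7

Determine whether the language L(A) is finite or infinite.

infinite

State q0 is reachable from the start and can reach an accepting state, and it lies on the cycle q0 → q0.
Traversing that cycle any number of times yields accepted strings of unbounded length, so the language is infinite.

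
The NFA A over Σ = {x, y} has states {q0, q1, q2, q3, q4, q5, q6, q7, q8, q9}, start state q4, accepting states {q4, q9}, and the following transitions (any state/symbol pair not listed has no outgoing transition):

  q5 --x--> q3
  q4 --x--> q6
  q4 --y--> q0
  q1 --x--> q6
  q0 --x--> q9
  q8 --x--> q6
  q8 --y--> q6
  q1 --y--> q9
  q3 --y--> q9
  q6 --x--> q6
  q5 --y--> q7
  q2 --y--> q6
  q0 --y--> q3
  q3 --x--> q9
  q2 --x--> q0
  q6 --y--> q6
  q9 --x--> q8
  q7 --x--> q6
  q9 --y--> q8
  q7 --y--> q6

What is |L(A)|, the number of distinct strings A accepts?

The useful subgraph on states {q0, q3, q4, q9} is acyclic, so L(A) is finite; the longest accepting path visits 4 useful states, giving maximum string length 3.
Counting accepting paths from q4 by length: 1 of length 0, 1 of length 2, 2 of length 3. Total 4.

4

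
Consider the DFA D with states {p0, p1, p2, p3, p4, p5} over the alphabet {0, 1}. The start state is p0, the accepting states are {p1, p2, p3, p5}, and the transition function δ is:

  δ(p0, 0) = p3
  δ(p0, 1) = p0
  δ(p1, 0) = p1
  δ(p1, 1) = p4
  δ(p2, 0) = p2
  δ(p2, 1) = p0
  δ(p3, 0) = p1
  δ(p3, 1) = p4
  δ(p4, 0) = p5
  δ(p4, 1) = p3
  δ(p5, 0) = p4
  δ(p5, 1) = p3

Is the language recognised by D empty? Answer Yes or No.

No

The string 0 is accepted: the run p0 → p3 ends in the accepting state p3.
Since at least one string is accepted, L(D) is not empty.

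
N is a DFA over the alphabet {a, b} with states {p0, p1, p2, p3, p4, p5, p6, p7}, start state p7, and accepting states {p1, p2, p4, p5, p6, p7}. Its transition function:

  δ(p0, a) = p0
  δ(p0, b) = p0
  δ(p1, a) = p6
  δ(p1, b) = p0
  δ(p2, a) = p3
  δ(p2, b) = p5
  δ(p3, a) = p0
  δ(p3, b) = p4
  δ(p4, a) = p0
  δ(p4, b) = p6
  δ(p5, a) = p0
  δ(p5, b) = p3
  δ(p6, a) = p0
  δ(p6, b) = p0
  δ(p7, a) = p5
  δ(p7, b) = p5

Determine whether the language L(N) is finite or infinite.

finite

The useful states (reachable from p7 and able to reach an accepting state) are {p3, p4, p5, p6, p7}.
Restricted to these states the transition graph has no cycle, so every accepting path has bounded length and L is finite.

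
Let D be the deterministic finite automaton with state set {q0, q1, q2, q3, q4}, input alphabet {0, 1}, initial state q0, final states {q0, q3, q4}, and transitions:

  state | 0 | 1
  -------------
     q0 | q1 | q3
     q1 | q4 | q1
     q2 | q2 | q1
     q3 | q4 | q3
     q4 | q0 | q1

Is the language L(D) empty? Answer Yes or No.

The empty string ε is accepted: the run q0 ends in the accepting state q0.
Since at least one string is accepted, L(D) is not empty.

No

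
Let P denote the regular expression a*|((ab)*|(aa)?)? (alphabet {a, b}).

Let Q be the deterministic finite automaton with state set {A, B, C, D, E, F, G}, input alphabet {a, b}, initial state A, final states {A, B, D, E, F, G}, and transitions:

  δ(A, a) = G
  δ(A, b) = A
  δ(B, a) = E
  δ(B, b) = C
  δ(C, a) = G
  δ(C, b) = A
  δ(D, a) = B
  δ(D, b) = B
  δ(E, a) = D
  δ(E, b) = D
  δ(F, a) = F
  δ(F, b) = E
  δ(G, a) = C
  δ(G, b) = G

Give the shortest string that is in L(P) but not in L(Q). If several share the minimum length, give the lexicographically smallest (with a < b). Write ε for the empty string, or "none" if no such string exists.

aa

The string aa is accepted by P but not by Q.
No shorter string lies in the difference, and aa is the lexicographically first length-2 string in L(P) \ L(Q).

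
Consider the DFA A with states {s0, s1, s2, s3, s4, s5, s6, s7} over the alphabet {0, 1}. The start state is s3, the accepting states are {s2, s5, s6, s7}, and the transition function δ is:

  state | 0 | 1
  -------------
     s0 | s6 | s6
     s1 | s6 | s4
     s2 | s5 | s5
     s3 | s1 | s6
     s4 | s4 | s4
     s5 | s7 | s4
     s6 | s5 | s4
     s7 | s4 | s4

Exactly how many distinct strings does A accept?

The useful subgraph on states {s1, s3, s5, s6, s7} is acyclic, so L(A) is finite; the longest accepting path visits 5 useful states, giving maximum string length 4.
Counting accepting paths from s3 by length: 1 of length 1, 2 of length 2, 2 of length 3, 1 of length 4. Total 6.

6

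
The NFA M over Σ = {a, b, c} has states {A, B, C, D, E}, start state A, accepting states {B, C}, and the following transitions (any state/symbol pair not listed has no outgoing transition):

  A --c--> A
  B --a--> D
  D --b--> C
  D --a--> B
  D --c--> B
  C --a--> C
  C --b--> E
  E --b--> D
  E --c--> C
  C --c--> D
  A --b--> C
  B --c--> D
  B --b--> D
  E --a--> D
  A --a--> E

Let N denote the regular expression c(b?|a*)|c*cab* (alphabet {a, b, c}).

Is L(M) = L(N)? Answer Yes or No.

The string b is accepted by M but rejected by N.
So L(M) ≠ L(N).

No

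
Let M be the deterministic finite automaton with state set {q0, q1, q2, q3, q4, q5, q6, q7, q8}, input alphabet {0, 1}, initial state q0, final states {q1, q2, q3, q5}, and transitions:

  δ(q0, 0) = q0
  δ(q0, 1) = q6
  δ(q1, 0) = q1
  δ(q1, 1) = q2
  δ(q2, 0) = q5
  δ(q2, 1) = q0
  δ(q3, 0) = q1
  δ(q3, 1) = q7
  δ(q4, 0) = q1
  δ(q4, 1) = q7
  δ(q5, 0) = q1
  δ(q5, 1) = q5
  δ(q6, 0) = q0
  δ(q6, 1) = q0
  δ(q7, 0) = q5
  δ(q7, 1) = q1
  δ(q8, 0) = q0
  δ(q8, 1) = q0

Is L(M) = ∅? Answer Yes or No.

The states reachable from the start state are {q0, q6}.
None of the accepting states {q1, q2, q3, q5} is reachable, so no string is accepted and L(M) = ∅.

Yes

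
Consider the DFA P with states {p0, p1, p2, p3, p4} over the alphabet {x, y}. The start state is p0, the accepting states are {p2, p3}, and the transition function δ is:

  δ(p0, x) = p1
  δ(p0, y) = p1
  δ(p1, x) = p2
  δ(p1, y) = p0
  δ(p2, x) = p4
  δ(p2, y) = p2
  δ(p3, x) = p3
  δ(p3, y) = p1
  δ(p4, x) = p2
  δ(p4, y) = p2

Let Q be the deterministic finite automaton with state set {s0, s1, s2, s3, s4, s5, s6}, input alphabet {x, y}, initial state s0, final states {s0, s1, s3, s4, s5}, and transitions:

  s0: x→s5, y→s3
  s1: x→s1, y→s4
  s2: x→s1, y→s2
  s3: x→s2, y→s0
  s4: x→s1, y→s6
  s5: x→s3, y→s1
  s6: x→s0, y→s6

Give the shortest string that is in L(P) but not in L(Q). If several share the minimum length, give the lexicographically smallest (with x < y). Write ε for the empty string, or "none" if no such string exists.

The string yx is accepted by P but not by Q.
No shorter string lies in the difference, and yx is the lexicographically first length-2 string in L(P) \ L(Q).

yx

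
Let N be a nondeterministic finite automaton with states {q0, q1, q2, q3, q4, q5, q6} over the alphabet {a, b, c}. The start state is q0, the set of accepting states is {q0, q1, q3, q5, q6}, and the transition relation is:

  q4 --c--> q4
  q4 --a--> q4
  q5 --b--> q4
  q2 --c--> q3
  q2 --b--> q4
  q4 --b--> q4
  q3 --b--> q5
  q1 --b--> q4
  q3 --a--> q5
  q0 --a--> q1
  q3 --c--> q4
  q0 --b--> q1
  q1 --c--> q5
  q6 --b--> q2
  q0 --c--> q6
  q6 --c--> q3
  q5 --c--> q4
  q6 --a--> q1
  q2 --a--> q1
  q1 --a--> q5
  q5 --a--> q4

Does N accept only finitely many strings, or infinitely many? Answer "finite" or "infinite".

The useful states (reachable from q0 and able to reach an accepting state) are {q0, q1, q2, q3, q5, q6}.
Restricted to these states the transition graph has no cycle, so every accepting path has bounded length and L is finite.

finite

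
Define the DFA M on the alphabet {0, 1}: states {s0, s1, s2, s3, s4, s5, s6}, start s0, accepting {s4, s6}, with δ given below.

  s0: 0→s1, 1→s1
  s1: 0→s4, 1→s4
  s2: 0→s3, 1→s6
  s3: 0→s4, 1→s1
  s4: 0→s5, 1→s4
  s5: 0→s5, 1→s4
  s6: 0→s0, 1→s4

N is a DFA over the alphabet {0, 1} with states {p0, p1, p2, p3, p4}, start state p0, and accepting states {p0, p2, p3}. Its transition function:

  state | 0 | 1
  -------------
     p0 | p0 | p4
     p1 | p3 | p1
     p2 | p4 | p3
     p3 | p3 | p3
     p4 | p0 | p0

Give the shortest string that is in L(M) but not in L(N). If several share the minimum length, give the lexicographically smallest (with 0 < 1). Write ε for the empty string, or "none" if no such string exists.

The string 01 is accepted by M but not by N.
No shorter string lies in the difference, and 01 is the lexicographically first length-2 string in L(M) \ L(N).

01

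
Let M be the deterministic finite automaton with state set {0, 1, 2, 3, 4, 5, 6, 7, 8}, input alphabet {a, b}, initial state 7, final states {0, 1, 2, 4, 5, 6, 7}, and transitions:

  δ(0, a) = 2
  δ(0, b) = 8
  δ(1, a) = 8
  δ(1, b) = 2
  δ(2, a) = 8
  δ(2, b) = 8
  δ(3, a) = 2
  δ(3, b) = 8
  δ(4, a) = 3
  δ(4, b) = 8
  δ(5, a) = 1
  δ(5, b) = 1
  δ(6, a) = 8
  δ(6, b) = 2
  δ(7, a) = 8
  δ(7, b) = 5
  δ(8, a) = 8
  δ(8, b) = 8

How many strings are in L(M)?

The useful subgraph on states {1, 2, 5, 7} is acyclic, so L(M) is finite; the longest accepting path visits 4 useful states, giving maximum string length 3.
Counting accepting paths from 7 by length: 1 of length 0, 1 of length 1, 2 of length 2, 2 of length 3. Total 6.

6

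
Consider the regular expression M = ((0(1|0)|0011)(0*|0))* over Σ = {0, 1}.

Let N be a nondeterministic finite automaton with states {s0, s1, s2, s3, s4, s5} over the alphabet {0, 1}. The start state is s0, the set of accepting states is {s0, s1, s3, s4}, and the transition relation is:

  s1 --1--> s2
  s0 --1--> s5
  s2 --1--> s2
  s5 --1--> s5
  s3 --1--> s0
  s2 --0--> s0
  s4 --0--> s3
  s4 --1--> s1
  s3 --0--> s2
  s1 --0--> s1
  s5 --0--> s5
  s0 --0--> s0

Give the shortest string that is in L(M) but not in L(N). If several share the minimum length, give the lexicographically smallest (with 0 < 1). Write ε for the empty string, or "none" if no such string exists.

The string 01 is accepted by M but not by N.
No shorter string lies in the difference, and 01 is the lexicographically first length-2 string in L(M) \ L(N).

01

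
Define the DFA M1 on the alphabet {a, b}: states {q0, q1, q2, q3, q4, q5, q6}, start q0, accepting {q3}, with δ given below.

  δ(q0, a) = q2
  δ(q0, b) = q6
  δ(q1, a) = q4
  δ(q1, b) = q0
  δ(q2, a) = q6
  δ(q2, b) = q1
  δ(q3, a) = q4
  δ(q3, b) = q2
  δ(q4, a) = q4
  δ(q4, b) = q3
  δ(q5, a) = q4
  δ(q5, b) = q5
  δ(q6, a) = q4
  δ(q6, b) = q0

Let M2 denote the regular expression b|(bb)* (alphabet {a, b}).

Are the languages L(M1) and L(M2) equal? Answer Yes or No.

No

The string bab is accepted by M1 but rejected by M2.
So L(M1) ≠ L(M2).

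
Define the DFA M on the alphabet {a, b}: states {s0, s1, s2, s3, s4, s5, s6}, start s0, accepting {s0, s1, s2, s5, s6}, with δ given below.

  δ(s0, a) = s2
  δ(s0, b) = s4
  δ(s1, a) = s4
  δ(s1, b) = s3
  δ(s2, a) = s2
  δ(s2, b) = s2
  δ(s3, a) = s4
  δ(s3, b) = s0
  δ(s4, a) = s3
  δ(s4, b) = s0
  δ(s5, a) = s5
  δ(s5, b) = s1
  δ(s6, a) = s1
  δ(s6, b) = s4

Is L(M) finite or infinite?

State s2 is reachable from the start and can reach an accepting state, and it lies on the cycle s2 → s2.
Traversing that cycle any number of times yields accepted strings of unbounded length, so the language is infinite.

infinite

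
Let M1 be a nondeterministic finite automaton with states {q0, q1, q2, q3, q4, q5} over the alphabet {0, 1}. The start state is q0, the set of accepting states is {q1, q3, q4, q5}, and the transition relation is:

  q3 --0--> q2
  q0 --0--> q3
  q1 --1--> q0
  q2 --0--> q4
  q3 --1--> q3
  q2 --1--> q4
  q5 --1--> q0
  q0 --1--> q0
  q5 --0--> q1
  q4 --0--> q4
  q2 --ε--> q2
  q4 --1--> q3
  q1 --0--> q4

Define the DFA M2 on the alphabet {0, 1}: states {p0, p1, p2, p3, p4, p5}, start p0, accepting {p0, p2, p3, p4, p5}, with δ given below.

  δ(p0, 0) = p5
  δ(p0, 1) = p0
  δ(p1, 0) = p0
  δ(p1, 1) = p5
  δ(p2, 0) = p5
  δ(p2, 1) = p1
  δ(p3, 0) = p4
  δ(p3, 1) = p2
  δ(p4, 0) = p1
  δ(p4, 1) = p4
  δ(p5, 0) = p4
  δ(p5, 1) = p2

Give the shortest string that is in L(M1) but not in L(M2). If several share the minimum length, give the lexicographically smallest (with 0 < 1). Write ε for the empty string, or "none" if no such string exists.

The string 000 is accepted by M1 but not by M2.
No shorter string lies in the difference, and 000 is the lexicographically first length-3 string in L(M1) \ L(M2).

000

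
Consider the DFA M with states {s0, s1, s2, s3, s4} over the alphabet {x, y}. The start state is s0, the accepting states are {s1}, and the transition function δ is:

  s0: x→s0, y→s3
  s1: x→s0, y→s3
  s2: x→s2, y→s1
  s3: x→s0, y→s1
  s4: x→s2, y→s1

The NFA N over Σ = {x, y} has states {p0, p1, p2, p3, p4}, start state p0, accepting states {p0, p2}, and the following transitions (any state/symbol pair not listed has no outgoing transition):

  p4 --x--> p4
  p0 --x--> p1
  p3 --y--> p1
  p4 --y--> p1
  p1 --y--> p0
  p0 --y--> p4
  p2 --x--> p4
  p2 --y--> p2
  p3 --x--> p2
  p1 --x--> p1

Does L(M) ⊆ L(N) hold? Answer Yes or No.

No

The string yy is in L(M) but not in L(N).
So L(M) ⊄ L(N).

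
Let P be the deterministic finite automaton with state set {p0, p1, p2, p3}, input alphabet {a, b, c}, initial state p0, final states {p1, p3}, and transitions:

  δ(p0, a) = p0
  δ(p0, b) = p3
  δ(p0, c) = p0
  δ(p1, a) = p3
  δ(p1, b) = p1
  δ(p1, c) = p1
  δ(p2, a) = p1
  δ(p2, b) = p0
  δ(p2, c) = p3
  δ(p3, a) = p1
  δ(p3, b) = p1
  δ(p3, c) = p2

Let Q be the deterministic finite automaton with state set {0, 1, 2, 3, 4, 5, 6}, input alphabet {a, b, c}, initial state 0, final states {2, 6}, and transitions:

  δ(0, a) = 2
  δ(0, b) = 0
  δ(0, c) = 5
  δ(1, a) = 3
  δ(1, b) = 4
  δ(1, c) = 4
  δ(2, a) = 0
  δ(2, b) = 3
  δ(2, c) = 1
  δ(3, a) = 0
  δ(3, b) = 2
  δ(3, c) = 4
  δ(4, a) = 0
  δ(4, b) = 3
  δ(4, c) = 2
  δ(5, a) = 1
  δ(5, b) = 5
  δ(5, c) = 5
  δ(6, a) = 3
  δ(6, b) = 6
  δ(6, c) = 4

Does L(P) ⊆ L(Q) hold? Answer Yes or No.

No

The string b is in L(P) but not in L(Q).
So L(P) ⊄ L(Q).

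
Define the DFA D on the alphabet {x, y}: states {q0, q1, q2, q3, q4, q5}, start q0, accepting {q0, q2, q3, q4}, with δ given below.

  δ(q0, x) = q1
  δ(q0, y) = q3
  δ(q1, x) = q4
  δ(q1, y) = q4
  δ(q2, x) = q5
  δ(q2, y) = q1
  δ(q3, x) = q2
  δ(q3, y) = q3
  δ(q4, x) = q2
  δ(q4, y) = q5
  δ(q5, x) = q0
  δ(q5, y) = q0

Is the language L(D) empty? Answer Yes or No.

The empty string ε is accepted: the run q0 ends in the accepting state q0.
Since at least one string is accepted, L(D) is not empty.

No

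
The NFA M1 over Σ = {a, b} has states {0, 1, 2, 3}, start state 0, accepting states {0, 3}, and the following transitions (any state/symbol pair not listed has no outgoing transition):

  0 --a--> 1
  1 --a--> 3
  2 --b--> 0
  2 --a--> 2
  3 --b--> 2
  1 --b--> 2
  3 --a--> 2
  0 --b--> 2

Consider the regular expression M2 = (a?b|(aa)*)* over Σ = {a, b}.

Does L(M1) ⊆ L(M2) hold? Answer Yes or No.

Yes

Converting the expression M2 to a DFA (subset construction, then merging equivalent states) gives the minimal DFA with states {r0, r1}, start state r0, accepting states {r0} and transitions r0: a→r1, b→r0; r1: a→r0, b→r0.
Exploring the product automaton M1 × M2 from the start pair (0, r0), following both machines on each input symbol, reaches 5 state pairs: (0, r0), (1, r1), (2, r0), (3, r0), (2, r1).
M1 accepts in {0, 3} and M2 accepts in {r0}. The reachable pairs whose M1-component is accepting are (0, r0), (3, r0); in each of them the M2-component is accepting too, so the product for L(M1) \ L(M2) (M1-component accepting, M2-component rejecting) has no reachable accepting pair and the difference is empty.
Hence every string in L(M1) is also in L(M2).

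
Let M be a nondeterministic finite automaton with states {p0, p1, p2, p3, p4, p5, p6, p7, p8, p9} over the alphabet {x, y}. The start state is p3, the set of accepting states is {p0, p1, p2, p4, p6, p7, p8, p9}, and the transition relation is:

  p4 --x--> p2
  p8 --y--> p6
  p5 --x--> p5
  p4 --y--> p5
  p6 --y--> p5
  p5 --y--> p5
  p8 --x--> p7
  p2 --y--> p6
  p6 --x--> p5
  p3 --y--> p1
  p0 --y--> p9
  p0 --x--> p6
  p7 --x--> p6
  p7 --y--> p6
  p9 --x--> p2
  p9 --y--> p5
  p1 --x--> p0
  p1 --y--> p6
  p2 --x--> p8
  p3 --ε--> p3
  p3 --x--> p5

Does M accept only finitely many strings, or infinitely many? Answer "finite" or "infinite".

finite

The useful states (reachable from p3 and able to reach an accepting state) are {p0, p1, p2, p3, p6, p7, p8, p9}.
Restricted to these states the transition graph has no cycle, so every accepting path has bounded length and L is finite.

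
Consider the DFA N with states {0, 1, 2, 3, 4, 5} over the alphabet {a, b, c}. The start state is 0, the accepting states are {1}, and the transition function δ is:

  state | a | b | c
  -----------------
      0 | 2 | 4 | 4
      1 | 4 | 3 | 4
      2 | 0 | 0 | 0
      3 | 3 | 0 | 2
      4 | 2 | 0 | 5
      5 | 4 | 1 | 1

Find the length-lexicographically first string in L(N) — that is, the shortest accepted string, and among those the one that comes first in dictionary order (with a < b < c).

A breadth-first search from 0 reaches an accepting state first via the path 0 → 4 → 5 → 1 on input bcb.
No string of length < 3 is accepted (BFS exhausts all shorter strings without reaching an accepting state), and bcb is the lexicographically least accepting string of length 3.

bcb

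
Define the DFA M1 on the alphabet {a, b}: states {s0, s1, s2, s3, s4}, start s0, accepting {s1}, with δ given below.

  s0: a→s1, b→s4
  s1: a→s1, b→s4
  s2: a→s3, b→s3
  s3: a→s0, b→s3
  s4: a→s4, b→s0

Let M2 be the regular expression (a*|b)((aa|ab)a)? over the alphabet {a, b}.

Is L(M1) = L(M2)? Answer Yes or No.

No

The string bba is accepted by M1 but rejected by M2.
So L(M1) ≠ L(M2).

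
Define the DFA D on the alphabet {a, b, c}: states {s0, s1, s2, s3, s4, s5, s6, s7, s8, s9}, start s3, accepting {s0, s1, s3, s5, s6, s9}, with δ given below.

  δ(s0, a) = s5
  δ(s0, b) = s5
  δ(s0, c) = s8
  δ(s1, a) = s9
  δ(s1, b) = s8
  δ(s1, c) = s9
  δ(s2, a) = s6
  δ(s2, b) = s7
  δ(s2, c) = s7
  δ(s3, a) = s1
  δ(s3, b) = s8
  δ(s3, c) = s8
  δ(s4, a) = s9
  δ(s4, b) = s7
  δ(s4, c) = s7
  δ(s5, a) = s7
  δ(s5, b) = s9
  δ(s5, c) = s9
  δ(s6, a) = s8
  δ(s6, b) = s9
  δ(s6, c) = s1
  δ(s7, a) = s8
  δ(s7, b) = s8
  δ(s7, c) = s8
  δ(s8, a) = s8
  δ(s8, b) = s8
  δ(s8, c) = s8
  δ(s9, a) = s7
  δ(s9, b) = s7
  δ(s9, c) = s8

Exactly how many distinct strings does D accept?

4

The useful subgraph on states {s1, s3, s9} is acyclic, so L(D) is finite; the longest accepting path visits 3 useful states, giving maximum string length 2.
Counting accepting paths from s3 by length: 1 of length 0, 1 of length 1, 2 of length 2. Total 4.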